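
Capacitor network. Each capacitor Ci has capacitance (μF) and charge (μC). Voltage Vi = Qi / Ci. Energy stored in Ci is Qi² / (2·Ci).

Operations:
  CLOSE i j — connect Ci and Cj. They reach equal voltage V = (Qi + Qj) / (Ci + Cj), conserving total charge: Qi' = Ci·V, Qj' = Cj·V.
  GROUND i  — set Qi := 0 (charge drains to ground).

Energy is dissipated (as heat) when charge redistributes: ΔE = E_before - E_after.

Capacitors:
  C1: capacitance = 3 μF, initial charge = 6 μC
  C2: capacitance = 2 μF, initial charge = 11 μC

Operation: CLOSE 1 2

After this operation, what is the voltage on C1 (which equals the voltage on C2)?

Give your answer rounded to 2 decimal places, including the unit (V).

Initial: C1(3μF, Q=6μC, V=2.00V), C2(2μF, Q=11μC, V=5.50V)
Op 1: CLOSE 1-2: Q_total=17.00, C_total=5.00, V=3.40; Q1=10.20, Q2=6.80; dissipated=7.350

Answer: 3.40 V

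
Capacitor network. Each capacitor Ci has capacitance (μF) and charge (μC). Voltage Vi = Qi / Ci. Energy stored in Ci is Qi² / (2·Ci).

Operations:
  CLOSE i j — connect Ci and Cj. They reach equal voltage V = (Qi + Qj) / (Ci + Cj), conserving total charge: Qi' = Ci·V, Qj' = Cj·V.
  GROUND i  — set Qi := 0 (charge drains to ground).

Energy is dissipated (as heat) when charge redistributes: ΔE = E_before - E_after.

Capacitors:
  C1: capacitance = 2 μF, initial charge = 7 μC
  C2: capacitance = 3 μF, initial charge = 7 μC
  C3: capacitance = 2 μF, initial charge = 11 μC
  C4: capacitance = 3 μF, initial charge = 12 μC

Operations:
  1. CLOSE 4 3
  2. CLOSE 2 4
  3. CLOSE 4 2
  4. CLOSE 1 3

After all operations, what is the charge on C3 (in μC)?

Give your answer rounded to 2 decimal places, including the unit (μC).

Initial: C1(2μF, Q=7μC, V=3.50V), C2(3μF, Q=7μC, V=2.33V), C3(2μF, Q=11μC, V=5.50V), C4(3μF, Q=12μC, V=4.00V)
Op 1: CLOSE 4-3: Q_total=23.00, C_total=5.00, V=4.60; Q4=13.80, Q3=9.20; dissipated=1.350
Op 2: CLOSE 2-4: Q_total=20.80, C_total=6.00, V=3.47; Q2=10.40, Q4=10.40; dissipated=3.853
Op 3: CLOSE 4-2: Q_total=20.80, C_total=6.00, V=3.47; Q4=10.40, Q2=10.40; dissipated=0.000
Op 4: CLOSE 1-3: Q_total=16.20, C_total=4.00, V=4.05; Q1=8.10, Q3=8.10; dissipated=0.605
Final charges: Q1=8.10, Q2=10.40, Q3=8.10, Q4=10.40

Answer: 8.10 μC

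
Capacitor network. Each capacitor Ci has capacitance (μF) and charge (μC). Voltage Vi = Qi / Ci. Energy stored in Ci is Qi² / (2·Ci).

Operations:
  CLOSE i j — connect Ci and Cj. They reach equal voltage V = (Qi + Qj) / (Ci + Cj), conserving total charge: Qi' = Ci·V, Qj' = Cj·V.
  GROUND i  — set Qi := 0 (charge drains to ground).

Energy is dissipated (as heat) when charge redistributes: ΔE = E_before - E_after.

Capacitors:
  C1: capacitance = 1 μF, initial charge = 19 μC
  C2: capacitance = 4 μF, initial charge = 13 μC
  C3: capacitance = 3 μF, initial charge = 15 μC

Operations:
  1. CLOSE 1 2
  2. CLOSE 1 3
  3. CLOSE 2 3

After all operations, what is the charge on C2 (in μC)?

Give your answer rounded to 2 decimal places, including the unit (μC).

Initial: C1(1μF, Q=19μC, V=19.00V), C2(4μF, Q=13μC, V=3.25V), C3(3μF, Q=15μC, V=5.00V)
Op 1: CLOSE 1-2: Q_total=32.00, C_total=5.00, V=6.40; Q1=6.40, Q2=25.60; dissipated=99.225
Op 2: CLOSE 1-3: Q_total=21.40, C_total=4.00, V=5.35; Q1=5.35, Q3=16.05; dissipated=0.735
Op 3: CLOSE 2-3: Q_total=41.65, C_total=7.00, V=5.95; Q2=23.80, Q3=17.85; dissipated=0.945
Final charges: Q1=5.35, Q2=23.80, Q3=17.85

Answer: 23.80 μC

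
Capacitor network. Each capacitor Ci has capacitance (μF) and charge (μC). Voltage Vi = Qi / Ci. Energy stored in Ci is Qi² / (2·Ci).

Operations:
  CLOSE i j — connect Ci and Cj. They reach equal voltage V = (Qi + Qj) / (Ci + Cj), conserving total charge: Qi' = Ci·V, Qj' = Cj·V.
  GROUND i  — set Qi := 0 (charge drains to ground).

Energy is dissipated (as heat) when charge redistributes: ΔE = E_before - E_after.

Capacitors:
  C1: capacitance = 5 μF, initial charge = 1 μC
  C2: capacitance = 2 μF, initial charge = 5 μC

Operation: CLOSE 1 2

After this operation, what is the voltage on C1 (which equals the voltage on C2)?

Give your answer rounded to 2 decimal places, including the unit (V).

Answer: 0.86 V

Derivation:
Initial: C1(5μF, Q=1μC, V=0.20V), C2(2μF, Q=5μC, V=2.50V)
Op 1: CLOSE 1-2: Q_total=6.00, C_total=7.00, V=0.86; Q1=4.29, Q2=1.71; dissipated=3.779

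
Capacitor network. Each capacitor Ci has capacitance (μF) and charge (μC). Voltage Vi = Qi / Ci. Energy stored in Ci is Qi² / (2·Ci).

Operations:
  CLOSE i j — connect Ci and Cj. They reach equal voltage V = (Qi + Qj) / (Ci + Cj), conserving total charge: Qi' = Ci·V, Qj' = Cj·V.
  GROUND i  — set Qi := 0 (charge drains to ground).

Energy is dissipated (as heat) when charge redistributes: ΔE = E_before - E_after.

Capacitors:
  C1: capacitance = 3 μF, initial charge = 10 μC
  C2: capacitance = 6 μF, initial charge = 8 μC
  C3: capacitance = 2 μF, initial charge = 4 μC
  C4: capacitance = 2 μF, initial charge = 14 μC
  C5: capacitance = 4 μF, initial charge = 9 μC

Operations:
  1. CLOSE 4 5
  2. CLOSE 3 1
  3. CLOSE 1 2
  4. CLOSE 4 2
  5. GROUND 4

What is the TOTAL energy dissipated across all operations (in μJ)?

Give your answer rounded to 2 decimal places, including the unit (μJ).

Answer: 26.70 μJ

Derivation:
Initial: C1(3μF, Q=10μC, V=3.33V), C2(6μF, Q=8μC, V=1.33V), C3(2μF, Q=4μC, V=2.00V), C4(2μF, Q=14μC, V=7.00V), C5(4μF, Q=9μC, V=2.25V)
Op 1: CLOSE 4-5: Q_total=23.00, C_total=6.00, V=3.83; Q4=7.67, Q5=15.33; dissipated=15.042
Op 2: CLOSE 3-1: Q_total=14.00, C_total=5.00, V=2.80; Q3=5.60, Q1=8.40; dissipated=1.067
Op 3: CLOSE 1-2: Q_total=16.40, C_total=9.00, V=1.82; Q1=5.47, Q2=10.93; dissipated=2.151
Op 4: CLOSE 4-2: Q_total=18.60, C_total=8.00, V=2.33; Q4=4.65, Q2=13.95; dissipated=3.033
Op 5: GROUND 4: Q4=0; energy lost=5.406
Total dissipated: 26.698 μJ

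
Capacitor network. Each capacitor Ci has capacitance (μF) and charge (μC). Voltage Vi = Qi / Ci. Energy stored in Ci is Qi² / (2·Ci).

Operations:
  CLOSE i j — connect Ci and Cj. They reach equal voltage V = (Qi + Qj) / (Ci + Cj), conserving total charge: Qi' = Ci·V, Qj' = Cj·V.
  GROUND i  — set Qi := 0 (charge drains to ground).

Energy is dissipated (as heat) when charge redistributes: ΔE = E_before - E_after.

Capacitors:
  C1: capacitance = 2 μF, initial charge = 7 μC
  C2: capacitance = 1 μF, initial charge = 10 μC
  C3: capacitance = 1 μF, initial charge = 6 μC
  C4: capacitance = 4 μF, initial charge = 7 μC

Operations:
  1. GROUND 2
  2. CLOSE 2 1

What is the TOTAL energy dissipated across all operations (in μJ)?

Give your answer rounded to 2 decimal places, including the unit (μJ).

Initial: C1(2μF, Q=7μC, V=3.50V), C2(1μF, Q=10μC, V=10.00V), C3(1μF, Q=6μC, V=6.00V), C4(4μF, Q=7μC, V=1.75V)
Op 1: GROUND 2: Q2=0; energy lost=50.000
Op 2: CLOSE 2-1: Q_total=7.00, C_total=3.00, V=2.33; Q2=2.33, Q1=4.67; dissipated=4.083
Total dissipated: 54.083 μJ

Answer: 54.08 μJ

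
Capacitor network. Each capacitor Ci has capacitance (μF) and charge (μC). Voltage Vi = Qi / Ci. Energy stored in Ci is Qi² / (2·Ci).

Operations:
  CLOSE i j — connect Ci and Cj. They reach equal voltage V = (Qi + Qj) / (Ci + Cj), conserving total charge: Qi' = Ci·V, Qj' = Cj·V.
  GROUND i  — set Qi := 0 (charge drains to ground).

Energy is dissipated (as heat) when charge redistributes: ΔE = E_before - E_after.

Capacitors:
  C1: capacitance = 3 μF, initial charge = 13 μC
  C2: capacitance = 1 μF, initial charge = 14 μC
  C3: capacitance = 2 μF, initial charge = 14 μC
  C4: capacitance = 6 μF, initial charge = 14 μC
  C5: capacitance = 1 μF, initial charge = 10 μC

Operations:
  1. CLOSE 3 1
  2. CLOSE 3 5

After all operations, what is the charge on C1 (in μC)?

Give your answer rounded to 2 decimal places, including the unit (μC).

Answer: 16.20 μC

Derivation:
Initial: C1(3μF, Q=13μC, V=4.33V), C2(1μF, Q=14μC, V=14.00V), C3(2μF, Q=14μC, V=7.00V), C4(6μF, Q=14μC, V=2.33V), C5(1μF, Q=10μC, V=10.00V)
Op 1: CLOSE 3-1: Q_total=27.00, C_total=5.00, V=5.40; Q3=10.80, Q1=16.20; dissipated=4.267
Op 2: CLOSE 3-5: Q_total=20.80, C_total=3.00, V=6.93; Q3=13.87, Q5=6.93; dissipated=7.053
Final charges: Q1=16.20, Q2=14.00, Q3=13.87, Q4=14.00, Q5=6.93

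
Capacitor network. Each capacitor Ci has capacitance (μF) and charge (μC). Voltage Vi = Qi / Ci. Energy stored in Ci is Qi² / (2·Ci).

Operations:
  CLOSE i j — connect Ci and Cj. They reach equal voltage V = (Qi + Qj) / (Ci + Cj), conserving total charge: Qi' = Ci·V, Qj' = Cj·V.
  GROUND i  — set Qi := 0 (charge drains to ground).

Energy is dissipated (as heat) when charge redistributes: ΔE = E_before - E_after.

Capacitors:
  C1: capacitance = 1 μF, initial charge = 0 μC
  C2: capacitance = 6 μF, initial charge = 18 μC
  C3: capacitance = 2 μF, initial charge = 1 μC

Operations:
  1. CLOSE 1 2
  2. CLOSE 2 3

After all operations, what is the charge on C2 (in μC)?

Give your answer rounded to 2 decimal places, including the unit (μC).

Initial: C1(1μF, Q=0μC, V=0.00V), C2(6μF, Q=18μC, V=3.00V), C3(2μF, Q=1μC, V=0.50V)
Op 1: CLOSE 1-2: Q_total=18.00, C_total=7.00, V=2.57; Q1=2.57, Q2=15.43; dissipated=3.857
Op 2: CLOSE 2-3: Q_total=16.43, C_total=8.00, V=2.05; Q2=12.32, Q3=4.11; dissipated=3.218
Final charges: Q1=2.57, Q2=12.32, Q3=4.11

Answer: 12.32 μC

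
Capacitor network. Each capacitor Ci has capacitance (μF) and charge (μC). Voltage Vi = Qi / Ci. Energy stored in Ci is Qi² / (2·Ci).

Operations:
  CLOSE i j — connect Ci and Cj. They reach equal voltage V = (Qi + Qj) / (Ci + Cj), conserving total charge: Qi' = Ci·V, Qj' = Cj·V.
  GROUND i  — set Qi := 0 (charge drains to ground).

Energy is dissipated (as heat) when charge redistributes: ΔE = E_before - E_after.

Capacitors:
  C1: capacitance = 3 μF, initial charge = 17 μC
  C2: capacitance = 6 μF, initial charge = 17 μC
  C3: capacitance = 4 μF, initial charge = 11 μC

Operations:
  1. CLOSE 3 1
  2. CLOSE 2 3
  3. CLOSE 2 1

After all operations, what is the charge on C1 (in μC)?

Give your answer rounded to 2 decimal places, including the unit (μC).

Answer: 10.60 μC

Derivation:
Initial: C1(3μF, Q=17μC, V=5.67V), C2(6μF, Q=17μC, V=2.83V), C3(4μF, Q=11μC, V=2.75V)
Op 1: CLOSE 3-1: Q_total=28.00, C_total=7.00, V=4.00; Q3=16.00, Q1=12.00; dissipated=7.292
Op 2: CLOSE 2-3: Q_total=33.00, C_total=10.00, V=3.30; Q2=19.80, Q3=13.20; dissipated=1.633
Op 3: CLOSE 2-1: Q_total=31.80, C_total=9.00, V=3.53; Q2=21.20, Q1=10.60; dissipated=0.490
Final charges: Q1=10.60, Q2=21.20, Q3=13.20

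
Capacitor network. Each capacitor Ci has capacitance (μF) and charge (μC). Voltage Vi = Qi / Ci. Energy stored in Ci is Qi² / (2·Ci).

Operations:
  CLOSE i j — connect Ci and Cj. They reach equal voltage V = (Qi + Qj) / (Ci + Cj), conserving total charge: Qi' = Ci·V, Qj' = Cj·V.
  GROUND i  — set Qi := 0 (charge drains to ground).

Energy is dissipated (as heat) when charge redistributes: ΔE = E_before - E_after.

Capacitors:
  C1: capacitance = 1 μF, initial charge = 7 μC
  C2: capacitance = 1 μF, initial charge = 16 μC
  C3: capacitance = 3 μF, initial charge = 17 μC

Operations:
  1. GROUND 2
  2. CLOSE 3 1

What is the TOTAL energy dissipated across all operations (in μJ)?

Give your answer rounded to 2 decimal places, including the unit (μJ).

Initial: C1(1μF, Q=7μC, V=7.00V), C2(1μF, Q=16μC, V=16.00V), C3(3μF, Q=17μC, V=5.67V)
Op 1: GROUND 2: Q2=0; energy lost=128.000
Op 2: CLOSE 3-1: Q_total=24.00, C_total=4.00, V=6.00; Q3=18.00, Q1=6.00; dissipated=0.667
Total dissipated: 128.667 μJ

Answer: 128.67 μJ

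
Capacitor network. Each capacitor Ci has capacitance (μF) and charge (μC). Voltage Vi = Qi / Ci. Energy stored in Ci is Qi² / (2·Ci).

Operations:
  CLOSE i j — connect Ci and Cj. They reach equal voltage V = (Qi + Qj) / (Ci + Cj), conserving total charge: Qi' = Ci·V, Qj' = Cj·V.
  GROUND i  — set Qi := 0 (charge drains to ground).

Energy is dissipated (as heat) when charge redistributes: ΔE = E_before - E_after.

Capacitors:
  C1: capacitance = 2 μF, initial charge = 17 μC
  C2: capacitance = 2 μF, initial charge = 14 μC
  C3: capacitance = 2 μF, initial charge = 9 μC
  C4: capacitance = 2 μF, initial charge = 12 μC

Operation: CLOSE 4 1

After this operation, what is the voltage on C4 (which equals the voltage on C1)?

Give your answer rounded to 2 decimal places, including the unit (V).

Initial: C1(2μF, Q=17μC, V=8.50V), C2(2μF, Q=14μC, V=7.00V), C3(2μF, Q=9μC, V=4.50V), C4(2μF, Q=12μC, V=6.00V)
Op 1: CLOSE 4-1: Q_total=29.00, C_total=4.00, V=7.25; Q4=14.50, Q1=14.50; dissipated=3.125

Answer: 7.25 V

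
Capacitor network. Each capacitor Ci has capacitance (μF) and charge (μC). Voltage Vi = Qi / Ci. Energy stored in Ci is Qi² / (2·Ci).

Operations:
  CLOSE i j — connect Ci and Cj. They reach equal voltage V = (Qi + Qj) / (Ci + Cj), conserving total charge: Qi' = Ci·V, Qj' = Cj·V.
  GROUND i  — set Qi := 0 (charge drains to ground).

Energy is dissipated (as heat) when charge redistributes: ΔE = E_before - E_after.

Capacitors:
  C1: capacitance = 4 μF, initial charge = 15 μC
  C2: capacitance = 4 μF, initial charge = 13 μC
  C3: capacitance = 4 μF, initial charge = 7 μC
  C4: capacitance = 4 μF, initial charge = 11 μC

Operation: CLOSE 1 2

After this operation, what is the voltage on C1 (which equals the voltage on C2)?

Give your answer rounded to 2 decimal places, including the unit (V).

Initial: C1(4μF, Q=15μC, V=3.75V), C2(4μF, Q=13μC, V=3.25V), C3(4μF, Q=7μC, V=1.75V), C4(4μF, Q=11μC, V=2.75V)
Op 1: CLOSE 1-2: Q_total=28.00, C_total=8.00, V=3.50; Q1=14.00, Q2=14.00; dissipated=0.250

Answer: 3.50 V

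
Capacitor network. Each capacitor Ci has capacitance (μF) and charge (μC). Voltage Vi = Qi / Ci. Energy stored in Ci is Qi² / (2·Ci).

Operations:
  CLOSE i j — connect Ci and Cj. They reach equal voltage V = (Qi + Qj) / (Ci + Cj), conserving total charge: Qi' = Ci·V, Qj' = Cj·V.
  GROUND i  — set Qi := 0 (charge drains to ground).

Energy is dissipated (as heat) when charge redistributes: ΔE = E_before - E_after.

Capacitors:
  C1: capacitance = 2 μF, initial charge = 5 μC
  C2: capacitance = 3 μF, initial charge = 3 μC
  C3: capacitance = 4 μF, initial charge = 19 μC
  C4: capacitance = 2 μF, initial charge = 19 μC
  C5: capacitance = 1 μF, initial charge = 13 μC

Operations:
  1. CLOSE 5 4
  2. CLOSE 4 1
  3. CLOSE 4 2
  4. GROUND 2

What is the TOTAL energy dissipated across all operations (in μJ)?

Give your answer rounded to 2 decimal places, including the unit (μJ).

Answer: 71.82 μJ

Derivation:
Initial: C1(2μF, Q=5μC, V=2.50V), C2(3μF, Q=3μC, V=1.00V), C3(4μF, Q=19μC, V=4.75V), C4(2μF, Q=19μC, V=9.50V), C5(1μF, Q=13μC, V=13.00V)
Op 1: CLOSE 5-4: Q_total=32.00, C_total=3.00, V=10.67; Q5=10.67, Q4=21.33; dissipated=4.083
Op 2: CLOSE 4-1: Q_total=26.33, C_total=4.00, V=6.58; Q4=13.17, Q1=13.17; dissipated=33.347
Op 3: CLOSE 4-2: Q_total=16.17, C_total=5.00, V=3.23; Q4=6.47, Q2=9.70; dissipated=18.704
Op 4: GROUND 2: Q2=0; energy lost=15.682
Total dissipated: 71.816 μJ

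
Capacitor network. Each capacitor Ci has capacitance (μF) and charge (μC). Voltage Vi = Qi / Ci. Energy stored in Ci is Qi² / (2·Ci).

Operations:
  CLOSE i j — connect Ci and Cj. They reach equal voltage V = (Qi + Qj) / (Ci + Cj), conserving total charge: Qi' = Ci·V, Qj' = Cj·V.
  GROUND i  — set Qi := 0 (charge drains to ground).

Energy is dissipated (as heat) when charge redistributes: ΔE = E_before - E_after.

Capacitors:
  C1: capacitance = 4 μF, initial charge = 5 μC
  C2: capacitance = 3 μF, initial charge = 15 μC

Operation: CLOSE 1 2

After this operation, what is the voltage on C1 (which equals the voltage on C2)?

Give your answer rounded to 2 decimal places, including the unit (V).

Answer: 2.86 V

Derivation:
Initial: C1(4μF, Q=5μC, V=1.25V), C2(3μF, Q=15μC, V=5.00V)
Op 1: CLOSE 1-2: Q_total=20.00, C_total=7.00, V=2.86; Q1=11.43, Q2=8.57; dissipated=12.054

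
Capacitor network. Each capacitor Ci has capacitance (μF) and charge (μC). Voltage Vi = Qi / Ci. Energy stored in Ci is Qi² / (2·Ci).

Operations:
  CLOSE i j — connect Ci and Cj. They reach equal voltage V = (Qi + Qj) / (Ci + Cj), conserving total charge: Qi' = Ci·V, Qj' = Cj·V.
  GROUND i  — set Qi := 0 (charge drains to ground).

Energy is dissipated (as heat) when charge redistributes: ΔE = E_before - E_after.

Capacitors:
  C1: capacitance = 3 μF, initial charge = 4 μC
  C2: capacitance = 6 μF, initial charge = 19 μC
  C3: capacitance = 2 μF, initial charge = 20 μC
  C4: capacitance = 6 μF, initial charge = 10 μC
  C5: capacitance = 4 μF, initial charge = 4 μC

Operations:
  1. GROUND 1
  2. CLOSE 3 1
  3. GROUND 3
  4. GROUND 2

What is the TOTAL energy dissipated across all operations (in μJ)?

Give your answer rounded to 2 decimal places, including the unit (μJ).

Answer: 108.75 μJ

Derivation:
Initial: C1(3μF, Q=4μC, V=1.33V), C2(6μF, Q=19μC, V=3.17V), C3(2μF, Q=20μC, V=10.00V), C4(6μF, Q=10μC, V=1.67V), C5(4μF, Q=4μC, V=1.00V)
Op 1: GROUND 1: Q1=0; energy lost=2.667
Op 2: CLOSE 3-1: Q_total=20.00, C_total=5.00, V=4.00; Q3=8.00, Q1=12.00; dissipated=60.000
Op 3: GROUND 3: Q3=0; energy lost=16.000
Op 4: GROUND 2: Q2=0; energy lost=30.083
Total dissipated: 108.750 μJ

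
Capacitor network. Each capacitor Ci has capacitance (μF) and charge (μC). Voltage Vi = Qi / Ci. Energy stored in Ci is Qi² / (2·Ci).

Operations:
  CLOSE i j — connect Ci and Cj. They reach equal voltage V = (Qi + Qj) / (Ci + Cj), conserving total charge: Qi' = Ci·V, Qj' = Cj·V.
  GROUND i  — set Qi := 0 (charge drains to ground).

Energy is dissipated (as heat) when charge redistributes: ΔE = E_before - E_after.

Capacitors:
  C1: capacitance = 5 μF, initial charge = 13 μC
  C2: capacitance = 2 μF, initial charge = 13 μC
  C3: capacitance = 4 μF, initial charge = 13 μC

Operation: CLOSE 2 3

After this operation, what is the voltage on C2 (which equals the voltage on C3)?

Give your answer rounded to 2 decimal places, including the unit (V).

Initial: C1(5μF, Q=13μC, V=2.60V), C2(2μF, Q=13μC, V=6.50V), C3(4μF, Q=13μC, V=3.25V)
Op 1: CLOSE 2-3: Q_total=26.00, C_total=6.00, V=4.33; Q2=8.67, Q3=17.33; dissipated=7.042

Answer: 4.33 V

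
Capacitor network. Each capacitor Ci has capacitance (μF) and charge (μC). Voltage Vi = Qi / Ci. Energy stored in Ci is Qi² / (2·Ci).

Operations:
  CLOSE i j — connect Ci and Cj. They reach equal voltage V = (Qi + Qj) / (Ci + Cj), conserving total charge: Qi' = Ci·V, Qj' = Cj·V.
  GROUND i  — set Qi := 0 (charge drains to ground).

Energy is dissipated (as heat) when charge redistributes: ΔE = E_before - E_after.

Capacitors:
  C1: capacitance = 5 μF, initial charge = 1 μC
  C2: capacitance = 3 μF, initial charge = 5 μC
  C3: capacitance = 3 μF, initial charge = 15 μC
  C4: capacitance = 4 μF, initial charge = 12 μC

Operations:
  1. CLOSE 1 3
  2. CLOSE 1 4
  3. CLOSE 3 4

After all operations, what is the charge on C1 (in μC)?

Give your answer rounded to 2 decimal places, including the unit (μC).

Answer: 12.22 μC

Derivation:
Initial: C1(5μF, Q=1μC, V=0.20V), C2(3μF, Q=5μC, V=1.67V), C3(3μF, Q=15μC, V=5.00V), C4(4μF, Q=12μC, V=3.00V)
Op 1: CLOSE 1-3: Q_total=16.00, C_total=8.00, V=2.00; Q1=10.00, Q3=6.00; dissipated=21.600
Op 2: CLOSE 1-4: Q_total=22.00, C_total=9.00, V=2.44; Q1=12.22, Q4=9.78; dissipated=1.111
Op 3: CLOSE 3-4: Q_total=15.78, C_total=7.00, V=2.25; Q3=6.76, Q4=9.02; dissipated=0.169
Final charges: Q1=12.22, Q2=5.00, Q3=6.76, Q4=9.02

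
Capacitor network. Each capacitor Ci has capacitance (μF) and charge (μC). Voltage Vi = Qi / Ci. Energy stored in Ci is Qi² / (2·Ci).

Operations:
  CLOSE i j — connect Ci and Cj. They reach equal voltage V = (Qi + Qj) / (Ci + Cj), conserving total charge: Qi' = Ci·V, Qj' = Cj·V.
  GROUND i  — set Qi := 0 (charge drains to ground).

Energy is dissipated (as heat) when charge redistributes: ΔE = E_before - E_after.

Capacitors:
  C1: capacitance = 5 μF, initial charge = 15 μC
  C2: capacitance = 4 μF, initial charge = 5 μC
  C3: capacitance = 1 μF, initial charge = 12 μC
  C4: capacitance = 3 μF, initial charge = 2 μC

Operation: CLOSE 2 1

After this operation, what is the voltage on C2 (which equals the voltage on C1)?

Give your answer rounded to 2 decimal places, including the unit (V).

Answer: 2.22 V

Derivation:
Initial: C1(5μF, Q=15μC, V=3.00V), C2(4μF, Q=5μC, V=1.25V), C3(1μF, Q=12μC, V=12.00V), C4(3μF, Q=2μC, V=0.67V)
Op 1: CLOSE 2-1: Q_total=20.00, C_total=9.00, V=2.22; Q2=8.89, Q1=11.11; dissipated=3.403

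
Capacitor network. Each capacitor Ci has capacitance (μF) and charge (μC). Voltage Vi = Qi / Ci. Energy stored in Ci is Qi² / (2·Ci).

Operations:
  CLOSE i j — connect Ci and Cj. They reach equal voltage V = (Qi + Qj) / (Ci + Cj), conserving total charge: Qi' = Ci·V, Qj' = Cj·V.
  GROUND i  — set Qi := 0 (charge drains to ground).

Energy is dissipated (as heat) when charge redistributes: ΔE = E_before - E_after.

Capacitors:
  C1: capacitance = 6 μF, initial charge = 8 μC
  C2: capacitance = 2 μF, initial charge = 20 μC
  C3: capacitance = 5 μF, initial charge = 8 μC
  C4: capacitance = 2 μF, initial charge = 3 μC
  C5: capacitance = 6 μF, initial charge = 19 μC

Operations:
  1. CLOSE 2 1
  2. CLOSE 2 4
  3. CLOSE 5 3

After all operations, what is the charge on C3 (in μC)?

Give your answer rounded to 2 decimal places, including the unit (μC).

Initial: C1(6μF, Q=8μC, V=1.33V), C2(2μF, Q=20μC, V=10.00V), C3(5μF, Q=8μC, V=1.60V), C4(2μF, Q=3μC, V=1.50V), C5(6μF, Q=19μC, V=3.17V)
Op 1: CLOSE 2-1: Q_total=28.00, C_total=8.00, V=3.50; Q2=7.00, Q1=21.00; dissipated=56.333
Op 2: CLOSE 2-4: Q_total=10.00, C_total=4.00, V=2.50; Q2=5.00, Q4=5.00; dissipated=2.000
Op 3: CLOSE 5-3: Q_total=27.00, C_total=11.00, V=2.45; Q5=14.73, Q3=12.27; dissipated=3.347
Final charges: Q1=21.00, Q2=5.00, Q3=12.27, Q4=5.00, Q5=14.73

Answer: 12.27 μC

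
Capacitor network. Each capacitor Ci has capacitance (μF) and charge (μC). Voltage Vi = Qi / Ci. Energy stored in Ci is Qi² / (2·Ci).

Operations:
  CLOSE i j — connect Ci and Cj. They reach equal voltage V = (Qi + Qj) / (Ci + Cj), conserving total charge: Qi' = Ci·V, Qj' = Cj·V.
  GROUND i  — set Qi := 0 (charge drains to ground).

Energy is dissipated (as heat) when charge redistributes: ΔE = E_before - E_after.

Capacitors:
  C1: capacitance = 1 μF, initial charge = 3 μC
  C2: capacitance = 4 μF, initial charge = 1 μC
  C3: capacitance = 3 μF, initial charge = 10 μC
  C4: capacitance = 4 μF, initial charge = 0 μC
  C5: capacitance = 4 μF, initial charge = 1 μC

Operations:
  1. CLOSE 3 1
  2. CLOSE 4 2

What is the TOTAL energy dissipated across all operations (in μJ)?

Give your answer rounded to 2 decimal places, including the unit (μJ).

Initial: C1(1μF, Q=3μC, V=3.00V), C2(4μF, Q=1μC, V=0.25V), C3(3μF, Q=10μC, V=3.33V), C4(4μF, Q=0μC, V=0.00V), C5(4μF, Q=1μC, V=0.25V)
Op 1: CLOSE 3-1: Q_total=13.00, C_total=4.00, V=3.25; Q3=9.75, Q1=3.25; dissipated=0.042
Op 2: CLOSE 4-2: Q_total=1.00, C_total=8.00, V=0.12; Q4=0.50, Q2=0.50; dissipated=0.062
Total dissipated: 0.104 μJ

Answer: 0.10 μJ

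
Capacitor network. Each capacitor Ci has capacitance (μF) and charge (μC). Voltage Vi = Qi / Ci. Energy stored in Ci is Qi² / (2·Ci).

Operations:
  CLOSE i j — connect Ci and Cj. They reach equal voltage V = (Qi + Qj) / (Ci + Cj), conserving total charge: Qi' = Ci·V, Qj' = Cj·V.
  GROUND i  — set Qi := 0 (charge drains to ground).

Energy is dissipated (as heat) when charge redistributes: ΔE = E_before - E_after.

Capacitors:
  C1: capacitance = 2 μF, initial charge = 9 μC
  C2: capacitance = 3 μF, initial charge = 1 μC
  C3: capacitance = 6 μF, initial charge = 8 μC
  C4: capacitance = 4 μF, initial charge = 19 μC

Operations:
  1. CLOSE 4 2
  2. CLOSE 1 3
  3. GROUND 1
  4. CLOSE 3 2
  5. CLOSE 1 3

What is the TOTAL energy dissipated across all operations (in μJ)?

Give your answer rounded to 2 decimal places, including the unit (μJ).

Initial: C1(2μF, Q=9μC, V=4.50V), C2(3μF, Q=1μC, V=0.33V), C3(6μF, Q=8μC, V=1.33V), C4(4μF, Q=19μC, V=4.75V)
Op 1: CLOSE 4-2: Q_total=20.00, C_total=7.00, V=2.86; Q4=11.43, Q2=8.57; dissipated=16.720
Op 2: CLOSE 1-3: Q_total=17.00, C_total=8.00, V=2.12; Q1=4.25, Q3=12.75; dissipated=7.521
Op 3: GROUND 1: Q1=0; energy lost=4.516
Op 4: CLOSE 3-2: Q_total=21.32, C_total=9.00, V=2.37; Q3=14.21, Q2=7.11; dissipated=0.536
Op 5: CLOSE 1-3: Q_total=14.21, C_total=8.00, V=1.78; Q1=3.55, Q3=10.66; dissipated=4.209
Total dissipated: 33.502 μJ

Answer: 33.50 μJ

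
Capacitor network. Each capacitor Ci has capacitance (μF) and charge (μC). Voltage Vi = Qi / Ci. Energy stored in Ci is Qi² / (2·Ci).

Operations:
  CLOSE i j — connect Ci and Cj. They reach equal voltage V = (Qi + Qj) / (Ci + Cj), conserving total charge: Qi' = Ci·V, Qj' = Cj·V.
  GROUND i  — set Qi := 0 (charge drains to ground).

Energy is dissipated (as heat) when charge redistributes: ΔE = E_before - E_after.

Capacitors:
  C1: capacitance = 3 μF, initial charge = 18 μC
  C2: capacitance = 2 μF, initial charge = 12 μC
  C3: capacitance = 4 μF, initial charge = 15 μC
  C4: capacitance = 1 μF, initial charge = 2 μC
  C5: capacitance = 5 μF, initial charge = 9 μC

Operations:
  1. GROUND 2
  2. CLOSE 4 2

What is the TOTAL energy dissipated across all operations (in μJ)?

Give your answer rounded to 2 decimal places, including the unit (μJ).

Answer: 37.33 μJ

Derivation:
Initial: C1(3μF, Q=18μC, V=6.00V), C2(2μF, Q=12μC, V=6.00V), C3(4μF, Q=15μC, V=3.75V), C4(1μF, Q=2μC, V=2.00V), C5(5μF, Q=9μC, V=1.80V)
Op 1: GROUND 2: Q2=0; energy lost=36.000
Op 2: CLOSE 4-2: Q_total=2.00, C_total=3.00, V=0.67; Q4=0.67, Q2=1.33; dissipated=1.333
Total dissipated: 37.333 μJ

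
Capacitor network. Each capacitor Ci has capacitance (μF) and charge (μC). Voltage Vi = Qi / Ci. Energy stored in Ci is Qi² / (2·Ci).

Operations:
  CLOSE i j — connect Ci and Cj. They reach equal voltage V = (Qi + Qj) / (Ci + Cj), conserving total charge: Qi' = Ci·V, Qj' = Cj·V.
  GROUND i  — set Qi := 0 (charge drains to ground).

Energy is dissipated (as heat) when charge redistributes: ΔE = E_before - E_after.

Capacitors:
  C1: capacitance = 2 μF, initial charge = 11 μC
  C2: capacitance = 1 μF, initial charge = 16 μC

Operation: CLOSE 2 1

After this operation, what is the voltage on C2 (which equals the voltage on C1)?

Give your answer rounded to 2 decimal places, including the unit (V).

Initial: C1(2μF, Q=11μC, V=5.50V), C2(1μF, Q=16μC, V=16.00V)
Op 1: CLOSE 2-1: Q_total=27.00, C_total=3.00, V=9.00; Q2=9.00, Q1=18.00; dissipated=36.750

Answer: 9.00 V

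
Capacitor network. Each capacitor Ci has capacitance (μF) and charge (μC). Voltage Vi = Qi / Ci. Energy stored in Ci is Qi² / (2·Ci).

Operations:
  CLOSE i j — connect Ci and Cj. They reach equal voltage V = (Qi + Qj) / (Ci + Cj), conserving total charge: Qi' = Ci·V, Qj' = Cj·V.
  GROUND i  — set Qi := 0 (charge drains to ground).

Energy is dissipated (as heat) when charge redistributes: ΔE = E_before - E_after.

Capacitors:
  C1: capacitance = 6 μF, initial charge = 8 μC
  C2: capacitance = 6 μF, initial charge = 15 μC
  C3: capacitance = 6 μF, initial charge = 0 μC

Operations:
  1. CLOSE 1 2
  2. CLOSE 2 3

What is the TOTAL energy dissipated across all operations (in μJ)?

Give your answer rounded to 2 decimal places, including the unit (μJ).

Initial: C1(6μF, Q=8μC, V=1.33V), C2(6μF, Q=15μC, V=2.50V), C3(6μF, Q=0μC, V=0.00V)
Op 1: CLOSE 1-2: Q_total=23.00, C_total=12.00, V=1.92; Q1=11.50, Q2=11.50; dissipated=2.042
Op 2: CLOSE 2-3: Q_total=11.50, C_total=12.00, V=0.96; Q2=5.75, Q3=5.75; dissipated=5.510
Total dissipated: 7.552 μJ

Answer: 7.55 μJ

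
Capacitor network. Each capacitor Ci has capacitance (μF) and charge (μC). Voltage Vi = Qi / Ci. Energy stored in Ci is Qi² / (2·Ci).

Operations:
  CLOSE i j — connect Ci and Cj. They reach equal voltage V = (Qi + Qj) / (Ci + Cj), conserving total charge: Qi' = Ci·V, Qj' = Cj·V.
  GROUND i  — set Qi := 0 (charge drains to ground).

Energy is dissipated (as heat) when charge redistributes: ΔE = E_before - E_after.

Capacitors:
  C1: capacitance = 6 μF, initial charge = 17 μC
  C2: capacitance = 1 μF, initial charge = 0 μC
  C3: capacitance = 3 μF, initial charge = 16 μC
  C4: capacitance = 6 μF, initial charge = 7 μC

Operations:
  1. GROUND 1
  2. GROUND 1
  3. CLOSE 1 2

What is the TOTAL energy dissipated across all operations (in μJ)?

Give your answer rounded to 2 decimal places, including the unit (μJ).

Initial: C1(6μF, Q=17μC, V=2.83V), C2(1μF, Q=0μC, V=0.00V), C3(3μF, Q=16μC, V=5.33V), C4(6μF, Q=7μC, V=1.17V)
Op 1: GROUND 1: Q1=0; energy lost=24.083
Op 2: GROUND 1: Q1=0; energy lost=0.000
Op 3: CLOSE 1-2: Q_total=0.00, C_total=7.00, V=0.00; Q1=0.00, Q2=0.00; dissipated=0.000
Total dissipated: 24.083 μJ

Answer: 24.08 μJ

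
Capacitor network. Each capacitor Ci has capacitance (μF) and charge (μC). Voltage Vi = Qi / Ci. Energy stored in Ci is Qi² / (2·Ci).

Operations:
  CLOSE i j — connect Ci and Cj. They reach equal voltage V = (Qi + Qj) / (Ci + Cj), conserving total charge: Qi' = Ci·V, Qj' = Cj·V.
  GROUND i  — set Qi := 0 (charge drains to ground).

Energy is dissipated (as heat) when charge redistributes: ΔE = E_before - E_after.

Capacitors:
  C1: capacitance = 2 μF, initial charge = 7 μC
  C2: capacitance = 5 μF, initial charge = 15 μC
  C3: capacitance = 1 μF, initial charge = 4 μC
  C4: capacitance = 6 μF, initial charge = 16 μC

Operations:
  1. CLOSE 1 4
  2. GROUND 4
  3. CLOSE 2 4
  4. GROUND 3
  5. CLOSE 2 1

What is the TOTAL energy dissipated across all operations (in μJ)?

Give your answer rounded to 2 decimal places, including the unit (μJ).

Initial: C1(2μF, Q=7μC, V=3.50V), C2(5μF, Q=15μC, V=3.00V), C3(1μF, Q=4μC, V=4.00V), C4(6μF, Q=16μC, V=2.67V)
Op 1: CLOSE 1-4: Q_total=23.00, C_total=8.00, V=2.88; Q1=5.75, Q4=17.25; dissipated=0.521
Op 2: GROUND 4: Q4=0; energy lost=24.797
Op 3: CLOSE 2-4: Q_total=15.00, C_total=11.00, V=1.36; Q2=6.82, Q4=8.18; dissipated=12.273
Op 4: GROUND 3: Q3=0; energy lost=8.000
Op 5: CLOSE 2-1: Q_total=12.57, C_total=7.00, V=1.80; Q2=8.98, Q1=3.59; dissipated=1.632
Total dissipated: 47.222 μJ

Answer: 47.22 μJ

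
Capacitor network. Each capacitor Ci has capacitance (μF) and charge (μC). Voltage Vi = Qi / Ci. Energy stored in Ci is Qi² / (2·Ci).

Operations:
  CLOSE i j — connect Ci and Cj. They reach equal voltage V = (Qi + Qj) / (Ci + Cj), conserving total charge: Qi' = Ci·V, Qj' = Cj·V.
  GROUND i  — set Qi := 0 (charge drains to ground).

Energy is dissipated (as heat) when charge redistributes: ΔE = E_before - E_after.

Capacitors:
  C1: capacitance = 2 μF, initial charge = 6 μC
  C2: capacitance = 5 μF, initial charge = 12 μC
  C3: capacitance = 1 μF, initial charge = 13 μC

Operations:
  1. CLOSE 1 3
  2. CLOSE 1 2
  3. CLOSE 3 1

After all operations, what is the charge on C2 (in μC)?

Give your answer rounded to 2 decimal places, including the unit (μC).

Answer: 17.62 μC

Derivation:
Initial: C1(2μF, Q=6μC, V=3.00V), C2(5μF, Q=12μC, V=2.40V), C3(1μF, Q=13μC, V=13.00V)
Op 1: CLOSE 1-3: Q_total=19.00, C_total=3.00, V=6.33; Q1=12.67, Q3=6.33; dissipated=33.333
Op 2: CLOSE 1-2: Q_total=24.67, C_total=7.00, V=3.52; Q1=7.05, Q2=17.62; dissipated=11.051
Op 3: CLOSE 3-1: Q_total=13.38, C_total=3.00, V=4.46; Q3=4.46, Q1=8.92; dissipated=2.631
Final charges: Q1=8.92, Q2=17.62, Q3=4.46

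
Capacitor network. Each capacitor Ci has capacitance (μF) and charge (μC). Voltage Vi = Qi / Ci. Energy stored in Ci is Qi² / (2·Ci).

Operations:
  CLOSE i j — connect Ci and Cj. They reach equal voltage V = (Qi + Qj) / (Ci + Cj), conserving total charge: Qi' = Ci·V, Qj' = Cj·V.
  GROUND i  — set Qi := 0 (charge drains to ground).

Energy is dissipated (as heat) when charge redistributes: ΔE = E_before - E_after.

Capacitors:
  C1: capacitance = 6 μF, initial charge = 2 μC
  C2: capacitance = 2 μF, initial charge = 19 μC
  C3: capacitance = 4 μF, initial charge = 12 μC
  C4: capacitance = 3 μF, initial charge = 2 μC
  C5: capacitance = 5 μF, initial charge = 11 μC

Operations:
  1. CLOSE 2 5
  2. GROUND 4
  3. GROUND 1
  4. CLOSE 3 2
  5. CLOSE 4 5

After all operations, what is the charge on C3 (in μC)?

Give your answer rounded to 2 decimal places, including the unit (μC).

Initial: C1(6μF, Q=2μC, V=0.33V), C2(2μF, Q=19μC, V=9.50V), C3(4μF, Q=12μC, V=3.00V), C4(3μF, Q=2μC, V=0.67V), C5(5μF, Q=11μC, V=2.20V)
Op 1: CLOSE 2-5: Q_total=30.00, C_total=7.00, V=4.29; Q2=8.57, Q5=21.43; dissipated=38.064
Op 2: GROUND 4: Q4=0; energy lost=0.667
Op 3: GROUND 1: Q1=0; energy lost=0.333
Op 4: CLOSE 3-2: Q_total=20.57, C_total=6.00, V=3.43; Q3=13.71, Q2=6.86; dissipated=1.102
Op 5: CLOSE 4-5: Q_total=21.43, C_total=8.00, V=2.68; Q4=8.04, Q5=13.39; dissipated=17.219
Final charges: Q1=0.00, Q2=6.86, Q3=13.71, Q4=8.04, Q5=13.39

Answer: 13.71 μC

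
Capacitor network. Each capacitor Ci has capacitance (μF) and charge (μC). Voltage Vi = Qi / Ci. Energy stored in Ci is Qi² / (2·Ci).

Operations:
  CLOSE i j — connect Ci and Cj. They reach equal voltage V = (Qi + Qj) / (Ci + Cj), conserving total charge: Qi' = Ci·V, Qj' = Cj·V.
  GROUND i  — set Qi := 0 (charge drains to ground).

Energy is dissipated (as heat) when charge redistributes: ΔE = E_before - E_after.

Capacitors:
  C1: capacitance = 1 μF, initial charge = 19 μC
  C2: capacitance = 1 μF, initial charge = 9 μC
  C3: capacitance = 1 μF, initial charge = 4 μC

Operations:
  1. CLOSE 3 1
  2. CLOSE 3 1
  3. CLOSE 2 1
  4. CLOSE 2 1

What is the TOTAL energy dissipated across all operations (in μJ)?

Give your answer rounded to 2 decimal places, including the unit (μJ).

Initial: C1(1μF, Q=19μC, V=19.00V), C2(1μF, Q=9μC, V=9.00V), C3(1μF, Q=4μC, V=4.00V)
Op 1: CLOSE 3-1: Q_total=23.00, C_total=2.00, V=11.50; Q3=11.50, Q1=11.50; dissipated=56.250
Op 2: CLOSE 3-1: Q_total=23.00, C_total=2.00, V=11.50; Q3=11.50, Q1=11.50; dissipated=0.000
Op 3: CLOSE 2-1: Q_total=20.50, C_total=2.00, V=10.25; Q2=10.25, Q1=10.25; dissipated=1.562
Op 4: CLOSE 2-1: Q_total=20.50, C_total=2.00, V=10.25; Q2=10.25, Q1=10.25; dissipated=0.000
Total dissipated: 57.812 μJ

Answer: 57.81 μJ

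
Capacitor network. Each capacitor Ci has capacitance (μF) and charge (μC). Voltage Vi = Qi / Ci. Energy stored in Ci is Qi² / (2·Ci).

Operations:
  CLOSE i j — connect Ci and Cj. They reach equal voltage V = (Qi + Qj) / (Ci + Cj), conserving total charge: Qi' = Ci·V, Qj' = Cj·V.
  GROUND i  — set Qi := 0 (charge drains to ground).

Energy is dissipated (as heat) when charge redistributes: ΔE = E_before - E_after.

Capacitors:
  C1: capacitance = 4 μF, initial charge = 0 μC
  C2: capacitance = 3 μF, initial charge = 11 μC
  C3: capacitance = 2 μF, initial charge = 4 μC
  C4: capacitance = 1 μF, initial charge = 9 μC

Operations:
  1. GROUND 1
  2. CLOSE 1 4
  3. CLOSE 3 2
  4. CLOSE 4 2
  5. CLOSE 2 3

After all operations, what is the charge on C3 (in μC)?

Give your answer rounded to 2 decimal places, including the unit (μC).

Answer: 5.64 μC

Derivation:
Initial: C1(4μF, Q=0μC, V=0.00V), C2(3μF, Q=11μC, V=3.67V), C3(2μF, Q=4μC, V=2.00V), C4(1μF, Q=9μC, V=9.00V)
Op 1: GROUND 1: Q1=0; energy lost=0.000
Op 2: CLOSE 1-4: Q_total=9.00, C_total=5.00, V=1.80; Q1=7.20, Q4=1.80; dissipated=32.400
Op 3: CLOSE 3-2: Q_total=15.00, C_total=5.00, V=3.00; Q3=6.00, Q2=9.00; dissipated=1.667
Op 4: CLOSE 4-2: Q_total=10.80, C_total=4.00, V=2.70; Q4=2.70, Q2=8.10; dissipated=0.540
Op 5: CLOSE 2-3: Q_total=14.10, C_total=5.00, V=2.82; Q2=8.46, Q3=5.64; dissipated=0.054
Final charges: Q1=7.20, Q2=8.46, Q3=5.64, Q4=2.70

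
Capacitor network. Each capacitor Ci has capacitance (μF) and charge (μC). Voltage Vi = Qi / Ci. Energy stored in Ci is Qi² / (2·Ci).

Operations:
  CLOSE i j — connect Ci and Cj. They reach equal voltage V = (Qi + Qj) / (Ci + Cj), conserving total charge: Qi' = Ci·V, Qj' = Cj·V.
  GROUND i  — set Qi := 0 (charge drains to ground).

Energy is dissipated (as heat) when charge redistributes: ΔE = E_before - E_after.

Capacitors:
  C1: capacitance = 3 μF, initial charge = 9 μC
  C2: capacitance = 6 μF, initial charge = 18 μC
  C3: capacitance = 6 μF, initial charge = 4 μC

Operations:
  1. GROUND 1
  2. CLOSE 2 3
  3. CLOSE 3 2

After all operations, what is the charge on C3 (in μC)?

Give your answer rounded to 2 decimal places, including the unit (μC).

Answer: 11.00 μC

Derivation:
Initial: C1(3μF, Q=9μC, V=3.00V), C2(6μF, Q=18μC, V=3.00V), C3(6μF, Q=4μC, V=0.67V)
Op 1: GROUND 1: Q1=0; energy lost=13.500
Op 2: CLOSE 2-3: Q_total=22.00, C_total=12.00, V=1.83; Q2=11.00, Q3=11.00; dissipated=8.167
Op 3: CLOSE 3-2: Q_total=22.00, C_total=12.00, V=1.83; Q3=11.00, Q2=11.00; dissipated=0.000
Final charges: Q1=0.00, Q2=11.00, Q3=11.00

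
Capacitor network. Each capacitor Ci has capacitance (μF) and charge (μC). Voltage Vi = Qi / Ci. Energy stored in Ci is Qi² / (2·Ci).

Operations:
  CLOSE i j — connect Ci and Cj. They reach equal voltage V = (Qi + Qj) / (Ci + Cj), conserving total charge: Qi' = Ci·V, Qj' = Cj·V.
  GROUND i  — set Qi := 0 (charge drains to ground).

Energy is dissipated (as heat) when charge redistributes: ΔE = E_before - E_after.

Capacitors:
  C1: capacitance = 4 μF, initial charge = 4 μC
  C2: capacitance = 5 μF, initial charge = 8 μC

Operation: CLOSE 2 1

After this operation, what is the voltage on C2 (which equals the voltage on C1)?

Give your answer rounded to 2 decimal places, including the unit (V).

Answer: 1.33 V

Derivation:
Initial: C1(4μF, Q=4μC, V=1.00V), C2(5μF, Q=8μC, V=1.60V)
Op 1: CLOSE 2-1: Q_total=12.00, C_total=9.00, V=1.33; Q2=6.67, Q1=5.33; dissipated=0.400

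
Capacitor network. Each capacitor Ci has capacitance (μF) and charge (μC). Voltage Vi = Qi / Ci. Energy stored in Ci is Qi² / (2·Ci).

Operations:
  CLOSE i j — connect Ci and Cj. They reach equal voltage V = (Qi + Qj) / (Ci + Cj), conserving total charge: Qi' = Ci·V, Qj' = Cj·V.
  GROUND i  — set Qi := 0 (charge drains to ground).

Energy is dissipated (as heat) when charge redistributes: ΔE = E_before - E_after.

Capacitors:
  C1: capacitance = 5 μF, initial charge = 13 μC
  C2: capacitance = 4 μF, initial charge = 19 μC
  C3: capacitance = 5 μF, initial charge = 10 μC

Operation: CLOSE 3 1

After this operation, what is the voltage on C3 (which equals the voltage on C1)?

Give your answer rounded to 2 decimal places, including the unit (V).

Answer: 2.30 V

Derivation:
Initial: C1(5μF, Q=13μC, V=2.60V), C2(4μF, Q=19μC, V=4.75V), C3(5μF, Q=10μC, V=2.00V)
Op 1: CLOSE 3-1: Q_total=23.00, C_total=10.00, V=2.30; Q3=11.50, Q1=11.50; dissipated=0.450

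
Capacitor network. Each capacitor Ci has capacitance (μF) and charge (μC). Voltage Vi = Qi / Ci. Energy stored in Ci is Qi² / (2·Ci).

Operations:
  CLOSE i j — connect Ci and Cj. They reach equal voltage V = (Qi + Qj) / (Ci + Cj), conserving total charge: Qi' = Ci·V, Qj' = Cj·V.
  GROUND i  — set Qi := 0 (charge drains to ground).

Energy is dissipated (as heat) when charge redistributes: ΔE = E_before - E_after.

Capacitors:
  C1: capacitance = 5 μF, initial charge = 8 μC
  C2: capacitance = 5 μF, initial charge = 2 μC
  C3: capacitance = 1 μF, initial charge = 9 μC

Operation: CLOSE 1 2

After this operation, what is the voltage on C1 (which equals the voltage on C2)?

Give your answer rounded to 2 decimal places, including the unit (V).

Initial: C1(5μF, Q=8μC, V=1.60V), C2(5μF, Q=2μC, V=0.40V), C3(1μF, Q=9μC, V=9.00V)
Op 1: CLOSE 1-2: Q_total=10.00, C_total=10.00, V=1.00; Q1=5.00, Q2=5.00; dissipated=1.800

Answer: 1.00 V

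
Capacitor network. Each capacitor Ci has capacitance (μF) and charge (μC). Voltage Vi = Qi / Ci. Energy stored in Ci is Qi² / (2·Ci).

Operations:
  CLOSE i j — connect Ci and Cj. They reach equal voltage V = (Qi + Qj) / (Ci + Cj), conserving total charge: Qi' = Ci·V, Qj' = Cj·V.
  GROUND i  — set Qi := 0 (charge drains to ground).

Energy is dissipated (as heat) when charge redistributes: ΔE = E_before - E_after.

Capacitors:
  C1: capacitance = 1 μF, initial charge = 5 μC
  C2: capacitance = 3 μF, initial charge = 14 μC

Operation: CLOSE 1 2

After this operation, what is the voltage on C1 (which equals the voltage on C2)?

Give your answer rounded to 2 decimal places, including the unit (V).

Answer: 4.75 V

Derivation:
Initial: C1(1μF, Q=5μC, V=5.00V), C2(3μF, Q=14μC, V=4.67V)
Op 1: CLOSE 1-2: Q_total=19.00, C_total=4.00, V=4.75; Q1=4.75, Q2=14.25; dissipated=0.042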